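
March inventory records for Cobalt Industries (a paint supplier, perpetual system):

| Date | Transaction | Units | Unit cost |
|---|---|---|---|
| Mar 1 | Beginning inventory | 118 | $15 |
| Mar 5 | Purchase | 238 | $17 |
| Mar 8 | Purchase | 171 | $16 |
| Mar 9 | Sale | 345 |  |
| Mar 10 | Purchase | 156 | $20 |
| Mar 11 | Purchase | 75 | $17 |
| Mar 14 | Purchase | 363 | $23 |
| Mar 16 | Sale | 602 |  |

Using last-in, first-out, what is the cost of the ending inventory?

Mar 9, 345 sold [LIFO — newest first]: 171 @ $16 + 174 @ $17 = $5,694
Mar 16, 602 sold [LIFO — newest first]: 363 @ $23 + 75 @ $17 + 156 @ $20 + 8 @ $17 = $12,880
Total COGS = $5,694 + $12,880 = $18,574
Ending inventory: 118 @ $15 + 56 @ $17 = $2,722
Check: goods available $21,296 = COGS $18,574 + ending $2,722

Ending inventory = $2,722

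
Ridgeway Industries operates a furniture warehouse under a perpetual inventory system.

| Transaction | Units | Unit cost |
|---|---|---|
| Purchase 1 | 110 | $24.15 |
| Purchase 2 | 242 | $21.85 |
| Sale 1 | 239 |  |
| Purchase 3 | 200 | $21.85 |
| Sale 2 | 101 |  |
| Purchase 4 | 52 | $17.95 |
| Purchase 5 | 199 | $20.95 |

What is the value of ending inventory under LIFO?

Ending inventory = $9,987.65

Sale 1 (239) [LIFO — newest first]: 239 @ $21.85 = $5,222.15
Sale 2 (101) [LIFO — newest first]: 101 @ $21.85 = $2,206.85
Total COGS = $5,222.15 + $2,206.85 = $7,429.00
Ending inventory: 110 @ $24.15 + 3 @ $21.85 + 99 @ $21.85 + 52 @ $17.95 + 199 @ $20.95 = $9,987.65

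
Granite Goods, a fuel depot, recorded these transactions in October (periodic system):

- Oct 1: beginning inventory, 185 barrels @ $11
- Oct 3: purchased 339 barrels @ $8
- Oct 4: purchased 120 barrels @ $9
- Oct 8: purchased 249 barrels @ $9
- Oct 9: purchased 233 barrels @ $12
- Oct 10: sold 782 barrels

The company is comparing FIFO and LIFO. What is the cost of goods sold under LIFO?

COGS = $7,557

FIFO COGS: 185 @ $11 + 339 @ $8 + 120 @ $9 + 138 @ $9 = $7,069
LIFO COGS: 233 @ $12 + 249 @ $9 + 120 @ $9 + 180 @ $8 = $7,557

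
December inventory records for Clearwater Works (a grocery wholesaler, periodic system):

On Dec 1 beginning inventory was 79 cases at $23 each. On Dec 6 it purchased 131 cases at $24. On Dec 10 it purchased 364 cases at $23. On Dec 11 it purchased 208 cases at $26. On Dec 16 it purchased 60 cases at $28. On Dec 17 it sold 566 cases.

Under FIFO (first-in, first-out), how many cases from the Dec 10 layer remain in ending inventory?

8

Dec 17, 566 sold [FIFO — oldest first]: 79 @ $23 + 131 @ $24 + 356 @ $23 = $13,149
Ending inventory: 8 @ $23 + 208 @ $26 + 60 @ $28 = $7,272
Check: goods available $20,421 = COGS $13,149 + ending $7,272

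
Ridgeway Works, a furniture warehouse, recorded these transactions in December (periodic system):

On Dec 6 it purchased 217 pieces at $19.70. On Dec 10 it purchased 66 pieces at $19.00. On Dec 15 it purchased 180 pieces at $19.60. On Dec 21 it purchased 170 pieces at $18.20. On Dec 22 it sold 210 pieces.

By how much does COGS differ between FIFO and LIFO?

FIFO COGS: 210 @ $19.70 = $4,137.00
LIFO COGS: 170 @ $18.20 + 40 @ $19.60 = $3,878.00
Difference = |$4,137.00 − $3,878.00| = $259.00

$259.00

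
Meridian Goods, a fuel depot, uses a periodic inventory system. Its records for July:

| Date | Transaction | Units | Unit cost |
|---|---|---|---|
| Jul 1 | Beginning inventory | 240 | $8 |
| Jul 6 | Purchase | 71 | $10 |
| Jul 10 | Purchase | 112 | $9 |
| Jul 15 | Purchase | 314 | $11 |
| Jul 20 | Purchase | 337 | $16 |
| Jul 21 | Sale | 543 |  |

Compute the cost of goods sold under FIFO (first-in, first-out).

Jul 21, 543 sold [FIFO — oldest first]: 240 @ $8 + 71 @ $10 + 112 @ $9 + 120 @ $11 = $4,958
Ending inventory: 194 @ $11 + 337 @ $16 = $7,526

COGS = $4,958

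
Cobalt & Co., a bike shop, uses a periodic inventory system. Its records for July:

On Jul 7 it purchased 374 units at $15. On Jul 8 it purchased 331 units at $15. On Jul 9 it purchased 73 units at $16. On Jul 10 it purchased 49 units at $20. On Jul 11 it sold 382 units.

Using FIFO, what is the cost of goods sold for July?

COGS = $5,730

Jul 11, 382 sold [FIFO — oldest first]: 374 @ $15 + 8 @ $15 = $5,730
Ending inventory: 323 @ $15 + 73 @ $16 + 49 @ $20 = $6,993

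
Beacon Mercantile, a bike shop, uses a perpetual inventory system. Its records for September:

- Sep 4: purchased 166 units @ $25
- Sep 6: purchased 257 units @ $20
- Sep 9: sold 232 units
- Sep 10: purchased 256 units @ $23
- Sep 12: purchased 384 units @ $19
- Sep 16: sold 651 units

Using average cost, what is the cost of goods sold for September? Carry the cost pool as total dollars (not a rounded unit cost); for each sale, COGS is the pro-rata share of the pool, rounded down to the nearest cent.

COGS = $18,709.64

After Sep 4: 166 on hand, pool $4,150.00 (≈ $25.0000 each)
After Sep 6: 423 on hand, pool $9,290.00 (≈ $21.9622 each)
Sep 9, sell 232: 232/423 × $9,290.00 → $5,095.22
After Sep 10: 447 on hand, pool $10,082.78 (≈ $22.5566 each)
After Sep 12: 831 on hand, pool $17,378.78 (≈ $20.9131 each)
Sep 16, sell 651: 651/831 × $17,378.78 → $13,614.42
Total COGS = $5,095.22 + $13,614.42 = $18,709.64
Ending inventory (cost pool remaining) = $3,764.36
Check: goods available $22,474.00 = COGS $18,709.64 + ending $3,764.36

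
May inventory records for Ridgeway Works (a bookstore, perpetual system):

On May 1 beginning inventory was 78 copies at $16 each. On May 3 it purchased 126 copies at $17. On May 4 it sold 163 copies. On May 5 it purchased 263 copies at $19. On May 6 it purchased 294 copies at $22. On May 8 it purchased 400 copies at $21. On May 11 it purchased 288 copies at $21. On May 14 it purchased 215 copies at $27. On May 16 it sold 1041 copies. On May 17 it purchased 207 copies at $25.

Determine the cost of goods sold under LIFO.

May 4, 163 sold [LIFO — newest first]: 126 @ $17 + 37 @ $16 = $2,734
May 16, 1041 sold [LIFO — newest first]: 215 @ $27 + 288 @ $21 + 400 @ $21 + 138 @ $22 = $23,289
Total COGS = $2,734 + $23,289 = $26,023
Ending inventory: 41 @ $16 + 263 @ $19 + 156 @ $22 + 207 @ $25 = $14,260

COGS = $26,023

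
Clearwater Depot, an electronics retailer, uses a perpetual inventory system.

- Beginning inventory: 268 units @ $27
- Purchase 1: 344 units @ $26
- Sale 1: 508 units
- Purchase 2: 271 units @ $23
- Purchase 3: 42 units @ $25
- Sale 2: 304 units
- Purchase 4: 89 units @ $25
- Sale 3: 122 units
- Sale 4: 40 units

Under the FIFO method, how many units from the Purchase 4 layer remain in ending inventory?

Sale 1 (508) [FIFO — oldest first]: 268 @ $27 + 240 @ $26 = $13,476
Sale 2 (304) [FIFO — oldest first]: 104 @ $26 + 200 @ $23 = $7,304
Sale 3 (122) [FIFO — oldest first]: 71 @ $23 + 42 @ $25 + 9 @ $25 = $2,908
Sale 4 (40) [FIFO — oldest first]: 40 @ $25 = $1,000
Total COGS = $13,476 + $7,304 + $2,908 + $1,000 = $24,688
Ending inventory: 40 @ $25 = $1,000

40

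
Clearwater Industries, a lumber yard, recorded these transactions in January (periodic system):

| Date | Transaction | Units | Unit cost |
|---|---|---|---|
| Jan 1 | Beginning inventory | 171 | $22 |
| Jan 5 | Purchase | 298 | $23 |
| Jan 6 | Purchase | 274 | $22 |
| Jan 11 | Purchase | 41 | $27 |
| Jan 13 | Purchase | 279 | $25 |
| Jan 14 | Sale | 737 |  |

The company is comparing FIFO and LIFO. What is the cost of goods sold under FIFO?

FIFO COGS: 171 @ $22 + 298 @ $23 + 268 @ $22 = $16,512
LIFO COGS: 279 @ $25 + 41 @ $27 + 274 @ $22 + 143 @ $23 = $17,399

COGS = $16,512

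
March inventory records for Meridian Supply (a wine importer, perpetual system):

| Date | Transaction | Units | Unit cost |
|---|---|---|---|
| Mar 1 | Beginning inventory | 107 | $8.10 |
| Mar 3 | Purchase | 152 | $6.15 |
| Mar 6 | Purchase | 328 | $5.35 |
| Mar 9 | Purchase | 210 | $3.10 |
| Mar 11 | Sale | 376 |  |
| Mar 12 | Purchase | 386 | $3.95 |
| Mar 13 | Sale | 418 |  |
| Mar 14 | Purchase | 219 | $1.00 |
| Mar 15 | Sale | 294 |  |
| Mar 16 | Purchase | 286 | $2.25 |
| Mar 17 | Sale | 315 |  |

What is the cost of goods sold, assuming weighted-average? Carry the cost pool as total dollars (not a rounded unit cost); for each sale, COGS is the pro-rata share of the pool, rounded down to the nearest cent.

COGS = $5,792.02

After Mar 1: 107 on hand, pool $866.70 (≈ $8.1000 each)
After Mar 3: 259 on hand, pool $1,801.50 (≈ $6.9556 each)
After Mar 6: 587 on hand, pool $3,556.30 (≈ $6.0584 each)
After Mar 9: 797 on hand, pool $4,207.30 (≈ $5.2789 each)
Mar 11, sell 376: 376/797 × $4,207.30 → $1,984.87
After Mar 12: 807 on hand, pool $3,747.13 (≈ $4.6433 each)
Mar 13, sell 418: 418/807 × $3,747.13 → $1,940.89
After Mar 14: 608 on hand, pool $2,025.24 (≈ $3.3310 each)
Mar 15, sell 294: 294/608 × $2,025.24 → $979.31
After Mar 16: 600 on hand, pool $1,689.43 (≈ $2.8157 each)
Mar 17, sell 315: 315/600 × $1,689.43 → $886.95
Total COGS = $1,984.87 + $1,940.89 + $979.31 + $886.95 = $5,792.02
Ending inventory (cost pool remaining) = $802.48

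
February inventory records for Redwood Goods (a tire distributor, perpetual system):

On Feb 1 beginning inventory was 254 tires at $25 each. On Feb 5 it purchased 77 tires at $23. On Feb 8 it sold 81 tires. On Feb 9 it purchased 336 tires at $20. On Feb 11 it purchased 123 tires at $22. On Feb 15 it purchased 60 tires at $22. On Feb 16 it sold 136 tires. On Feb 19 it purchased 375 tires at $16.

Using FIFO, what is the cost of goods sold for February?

COGS = $5,425

Feb 8, 81 sold [FIFO — oldest first]: 81 @ $25 = $2,025
Feb 16, 136 sold [FIFO — oldest first]: 136 @ $25 = $3,400
Total COGS = $2,025 + $3,400 = $5,425
Ending inventory: 37 @ $25 + 77 @ $23 + 336 @ $20 + 123 @ $22 + 60 @ $22 + 375 @ $16 = $19,442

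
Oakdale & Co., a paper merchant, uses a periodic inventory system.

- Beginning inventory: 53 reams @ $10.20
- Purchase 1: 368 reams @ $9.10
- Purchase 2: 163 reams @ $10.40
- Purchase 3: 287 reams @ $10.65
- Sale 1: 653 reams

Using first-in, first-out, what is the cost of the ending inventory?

Sale 1 (653) [FIFO — oldest first]: 53 @ $10.20 + 368 @ $9.10 + 163 @ $10.40 + 69 @ $10.65 = $6,319.45
Ending inventory: 218 @ $10.65 = $2,321.70

Ending inventory = $2,321.70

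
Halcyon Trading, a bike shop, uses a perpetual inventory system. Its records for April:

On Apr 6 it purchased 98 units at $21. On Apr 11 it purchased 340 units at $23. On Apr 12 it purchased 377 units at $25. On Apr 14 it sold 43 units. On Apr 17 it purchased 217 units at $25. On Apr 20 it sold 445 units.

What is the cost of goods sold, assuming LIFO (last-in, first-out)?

Apr 14, 43 sold [LIFO — newest first]: 43 @ $25 = $1,075
Apr 20, 445 sold [LIFO — newest first]: 217 @ $25 + 228 @ $25 = $11,125
Total COGS = $1,075 + $11,125 = $12,200
Ending inventory: 98 @ $21 + 340 @ $23 + 106 @ $25 = $12,528

COGS = $12,200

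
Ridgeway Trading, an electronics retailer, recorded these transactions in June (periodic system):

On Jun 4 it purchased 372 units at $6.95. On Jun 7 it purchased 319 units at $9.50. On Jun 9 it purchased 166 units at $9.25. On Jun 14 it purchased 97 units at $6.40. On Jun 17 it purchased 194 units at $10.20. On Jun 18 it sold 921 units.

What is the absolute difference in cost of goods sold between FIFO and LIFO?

FIFO COGS: 372 @ $6.95 + 319 @ $9.50 + 166 @ $9.25 + 64 @ $6.40 = $7,561.00
LIFO COGS: 194 @ $10.20 + 97 @ $6.40 + 166 @ $9.25 + 319 @ $9.50 + 145 @ $6.95 = $8,173.35
Difference = |$7,561.00 − $8,173.35| = $612.35

$612.35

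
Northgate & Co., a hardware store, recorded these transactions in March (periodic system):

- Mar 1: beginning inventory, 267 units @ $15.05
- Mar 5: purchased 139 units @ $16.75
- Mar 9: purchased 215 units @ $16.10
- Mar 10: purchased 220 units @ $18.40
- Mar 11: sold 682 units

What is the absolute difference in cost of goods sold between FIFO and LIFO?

FIFO COGS: 267 @ $15.05 + 139 @ $16.75 + 215 @ $16.10 + 61 @ $18.40 = $10,930.50
LIFO COGS: 220 @ $18.40 + 215 @ $16.10 + 139 @ $16.75 + 108 @ $15.05 = $11,463.15
Difference = |$10,930.50 − $11,463.15| = $532.65

$532.65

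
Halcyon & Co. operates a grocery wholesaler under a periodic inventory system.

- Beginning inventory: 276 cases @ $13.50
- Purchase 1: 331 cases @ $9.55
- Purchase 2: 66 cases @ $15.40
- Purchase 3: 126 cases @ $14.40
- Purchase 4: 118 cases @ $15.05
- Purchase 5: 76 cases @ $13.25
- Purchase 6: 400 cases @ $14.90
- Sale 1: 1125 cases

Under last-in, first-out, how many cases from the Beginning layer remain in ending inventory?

268

Sale 1 (1125) [LIFO — newest first]: 400 @ $14.90 + 76 @ $13.25 + 118 @ $15.05 + 126 @ $14.40 + 66 @ $15.40 + 331 @ $9.55 + 8 @ $13.50 = $14,842.75
Ending inventory: 268 @ $13.50 = $3,618.00
Check: goods available $18,460.75 = COGS $14,842.75 + ending $3,618.00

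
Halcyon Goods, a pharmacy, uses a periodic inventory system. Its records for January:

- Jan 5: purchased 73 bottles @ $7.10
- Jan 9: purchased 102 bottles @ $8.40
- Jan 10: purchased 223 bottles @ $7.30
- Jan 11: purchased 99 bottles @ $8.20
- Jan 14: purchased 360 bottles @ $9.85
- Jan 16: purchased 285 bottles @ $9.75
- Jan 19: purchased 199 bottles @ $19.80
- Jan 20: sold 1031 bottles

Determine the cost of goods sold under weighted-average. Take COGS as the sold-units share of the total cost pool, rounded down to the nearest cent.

COGS = $10,824.92

Jan 20, sell 1031: 1031/1341 × $14,079.75 → $10,824.92
Ending inventory (cost pool remaining) = $3,254.83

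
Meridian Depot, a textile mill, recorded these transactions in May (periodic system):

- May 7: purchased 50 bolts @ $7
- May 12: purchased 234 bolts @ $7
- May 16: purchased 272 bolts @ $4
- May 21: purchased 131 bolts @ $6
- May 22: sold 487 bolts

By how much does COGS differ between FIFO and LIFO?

FIFO COGS: 50 @ $7 + 234 @ $7 + 203 @ $4 = $2,800
LIFO COGS: 131 @ $6 + 272 @ $4 + 84 @ $7 = $2,462
Difference = |$2,800 − $2,462| = $338

$338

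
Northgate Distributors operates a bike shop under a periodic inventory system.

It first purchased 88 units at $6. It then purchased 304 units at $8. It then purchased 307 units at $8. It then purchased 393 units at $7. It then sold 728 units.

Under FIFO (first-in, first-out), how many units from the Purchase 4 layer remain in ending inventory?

364

Sale 1 (728) [FIFO — oldest first]: 88 @ $6 + 304 @ $8 + 307 @ $8 + 29 @ $7 = $5,619
Ending inventory: 364 @ $7 = $2,548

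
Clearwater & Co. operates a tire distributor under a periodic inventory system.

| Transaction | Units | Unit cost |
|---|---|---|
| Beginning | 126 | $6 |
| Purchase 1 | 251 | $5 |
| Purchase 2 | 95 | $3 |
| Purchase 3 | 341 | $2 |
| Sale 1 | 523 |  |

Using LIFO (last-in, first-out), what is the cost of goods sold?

Sale 1 (523) [LIFO — newest first]: 341 @ $2 + 95 @ $3 + 87 @ $5 = $1,402
Ending inventory: 126 @ $6 + 164 @ $5 = $1,576

COGS = $1,402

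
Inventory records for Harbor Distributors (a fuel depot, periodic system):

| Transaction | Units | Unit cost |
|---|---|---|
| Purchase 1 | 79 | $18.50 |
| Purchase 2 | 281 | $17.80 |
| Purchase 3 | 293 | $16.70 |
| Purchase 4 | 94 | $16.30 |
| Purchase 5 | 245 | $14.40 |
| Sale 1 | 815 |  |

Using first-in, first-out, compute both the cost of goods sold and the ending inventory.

Sale 1 (815) [FIFO — oldest first]: 79 @ $18.50 + 281 @ $17.80 + 293 @ $16.70 + 94 @ $16.30 + 68 @ $14.40 = $13,867.80
Ending inventory: 177 @ $14.40 = $2,548.80

COGS = $13,867.80; ending inventory = $2,548.80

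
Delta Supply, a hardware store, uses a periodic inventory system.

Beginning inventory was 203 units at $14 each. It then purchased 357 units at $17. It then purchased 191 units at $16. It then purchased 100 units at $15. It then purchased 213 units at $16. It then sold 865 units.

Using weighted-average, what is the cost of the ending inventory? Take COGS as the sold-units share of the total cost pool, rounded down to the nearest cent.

Ending inventory = $3,156.14

Sale 1, sell 865: 865/1064 × $16,875.00 → $13,718.86
Ending inventory (cost pool remaining) = $3,156.14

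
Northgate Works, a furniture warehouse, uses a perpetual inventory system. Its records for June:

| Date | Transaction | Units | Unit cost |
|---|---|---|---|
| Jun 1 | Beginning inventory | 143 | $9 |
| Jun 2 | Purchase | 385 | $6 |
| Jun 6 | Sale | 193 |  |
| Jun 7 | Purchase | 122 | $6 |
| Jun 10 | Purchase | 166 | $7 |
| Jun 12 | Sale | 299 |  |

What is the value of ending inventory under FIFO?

Jun 6, 193 sold [FIFO — oldest first]: 143 @ $9 + 50 @ $6 = $1,587
Jun 12, 299 sold [FIFO — oldest first]: 299 @ $6 = $1,794
Total COGS = $1,587 + $1,794 = $3,381
Ending inventory: 36 @ $6 + 122 @ $6 + 166 @ $7 = $2,110
Check: goods available $5,491 = COGS $3,381 + ending $2,110

Ending inventory = $2,110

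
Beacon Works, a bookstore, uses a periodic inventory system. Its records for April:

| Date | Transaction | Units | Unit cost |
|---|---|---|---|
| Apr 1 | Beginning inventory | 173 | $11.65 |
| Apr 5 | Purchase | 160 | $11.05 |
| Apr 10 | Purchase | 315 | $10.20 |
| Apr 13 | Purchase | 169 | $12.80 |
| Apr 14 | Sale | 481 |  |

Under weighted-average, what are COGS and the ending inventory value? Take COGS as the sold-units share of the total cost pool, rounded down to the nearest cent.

Apr 14, sell 481: 481/817 × $9,159.65 → $5,392.64
Ending inventory (cost pool remaining) = $3,767.01

COGS = $5,392.64; ending inventory = $3,767.01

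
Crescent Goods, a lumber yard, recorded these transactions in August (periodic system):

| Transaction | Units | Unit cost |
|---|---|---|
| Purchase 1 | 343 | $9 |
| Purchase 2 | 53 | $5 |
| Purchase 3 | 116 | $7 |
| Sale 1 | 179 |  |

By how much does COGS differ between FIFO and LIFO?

FIFO COGS: 179 @ $9 = $1,611
LIFO COGS: 116 @ $7 + 53 @ $5 + 10 @ $9 = $1,167
Difference = |$1,611 − $1,167| = $444

$444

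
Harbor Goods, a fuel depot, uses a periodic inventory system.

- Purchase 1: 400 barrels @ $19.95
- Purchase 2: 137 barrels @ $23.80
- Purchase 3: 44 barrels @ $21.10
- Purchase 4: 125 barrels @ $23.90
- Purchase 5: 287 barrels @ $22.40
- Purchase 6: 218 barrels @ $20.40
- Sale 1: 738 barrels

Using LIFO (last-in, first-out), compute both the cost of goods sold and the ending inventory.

COGS = $16,315.10; ending inventory = $9,717.40

Sale 1 (738) [LIFO — newest first]: 218 @ $20.40 + 287 @ $22.40 + 125 @ $23.90 + 44 @ $21.10 + 64 @ $23.80 = $16,315.10
Ending inventory: 400 @ $19.95 + 73 @ $23.80 = $9,717.40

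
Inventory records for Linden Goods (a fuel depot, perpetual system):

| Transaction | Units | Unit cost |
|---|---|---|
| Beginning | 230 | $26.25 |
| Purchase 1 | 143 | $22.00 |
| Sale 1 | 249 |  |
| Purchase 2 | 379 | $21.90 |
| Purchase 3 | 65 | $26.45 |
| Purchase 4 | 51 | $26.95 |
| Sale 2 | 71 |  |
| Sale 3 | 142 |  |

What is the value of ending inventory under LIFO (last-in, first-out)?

Ending inventory = $9,430.80

Sale 1 (249) [LIFO — newest first]: 143 @ $22.00 + 106 @ $26.25 = $5,928.50
Sale 2 (71) [LIFO — newest first]: 51 @ $26.95 + 20 @ $26.45 = $1,903.45
Sale 3 (142) [LIFO — newest first]: 45 @ $26.45 + 97 @ $21.90 = $3,314.55
Total COGS = $5,928.50 + $1,903.45 + $3,314.55 = $11,146.50
Ending inventory: 124 @ $26.25 + 282 @ $21.90 = $9,430.80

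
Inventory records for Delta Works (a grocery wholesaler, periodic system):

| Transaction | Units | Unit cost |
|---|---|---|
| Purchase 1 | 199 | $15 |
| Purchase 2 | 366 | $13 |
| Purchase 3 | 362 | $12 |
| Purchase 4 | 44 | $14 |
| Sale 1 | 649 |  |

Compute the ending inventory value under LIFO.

Ending inventory = $4,584

Sale 1 (649) [LIFO — newest first]: 44 @ $14 + 362 @ $12 + 243 @ $13 = $8,119
Ending inventory: 199 @ $15 + 123 @ $13 = $4,584
Check: goods available $12,703 = COGS $8,119 + ending $4,584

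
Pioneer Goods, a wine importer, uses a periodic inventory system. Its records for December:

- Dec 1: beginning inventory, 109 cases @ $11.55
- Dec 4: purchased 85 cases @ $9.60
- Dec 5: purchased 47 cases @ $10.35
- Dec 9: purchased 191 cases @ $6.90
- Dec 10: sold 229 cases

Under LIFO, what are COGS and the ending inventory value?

Dec 10, 229 sold [LIFO — newest first]: 191 @ $6.90 + 38 @ $10.35 = $1,711.20
Ending inventory: 109 @ $11.55 + 85 @ $9.60 + 9 @ $10.35 = $2,168.10

COGS = $1,711.20; ending inventory = $2,168.10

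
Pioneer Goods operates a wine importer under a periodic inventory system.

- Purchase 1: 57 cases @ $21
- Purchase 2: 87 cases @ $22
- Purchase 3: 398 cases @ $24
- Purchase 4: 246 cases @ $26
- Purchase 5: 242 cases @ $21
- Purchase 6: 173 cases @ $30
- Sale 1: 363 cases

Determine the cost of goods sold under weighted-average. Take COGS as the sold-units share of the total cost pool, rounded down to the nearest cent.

COGS = $8,850.50

Sale 1, sell 363: 363/1203 × $29,331.00 → $8,850.50
Ending inventory (cost pool remaining) = $20,480.50
Check: goods available $29,331.00 = COGS $8,850.50 + ending $20,480.50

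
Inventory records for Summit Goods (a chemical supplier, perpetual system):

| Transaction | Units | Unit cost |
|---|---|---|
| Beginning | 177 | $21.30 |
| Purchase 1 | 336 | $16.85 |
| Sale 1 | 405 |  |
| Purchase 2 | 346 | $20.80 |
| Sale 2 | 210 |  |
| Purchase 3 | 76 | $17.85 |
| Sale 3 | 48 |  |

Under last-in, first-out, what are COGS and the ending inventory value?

COGS = $12,356.10; ending inventory = $5,629.00

Sale 1 (405) [LIFO — newest first]: 336 @ $16.85 + 69 @ $21.30 = $7,131.30
Sale 2 (210) [LIFO — newest first]: 210 @ $20.80 = $4,368.00
Sale 3 (48) [LIFO — newest first]: 48 @ $17.85 = $856.80
Total COGS = $7,131.30 + $4,368.00 + $856.80 = $12,356.10
Ending inventory: 108 @ $21.30 + 136 @ $20.80 + 28 @ $17.85 = $5,629.00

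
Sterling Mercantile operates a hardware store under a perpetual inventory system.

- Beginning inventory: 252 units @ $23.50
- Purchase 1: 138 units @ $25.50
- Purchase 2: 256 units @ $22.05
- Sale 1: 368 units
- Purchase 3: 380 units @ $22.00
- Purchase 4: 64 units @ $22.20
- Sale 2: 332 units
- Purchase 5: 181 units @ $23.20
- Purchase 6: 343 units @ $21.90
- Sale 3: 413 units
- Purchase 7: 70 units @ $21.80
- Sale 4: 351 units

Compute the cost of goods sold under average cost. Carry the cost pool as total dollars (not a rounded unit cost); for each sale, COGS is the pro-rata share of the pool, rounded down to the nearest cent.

After Beginning: 252 on hand, pool $5,922.00 (≈ $23.5000 each)
After Purchase 1: 390 on hand, pool $9,441.00 (≈ $24.2077 each)
After Purchase 2: 646 on hand, pool $15,085.80 (≈ $23.3526 each)
Sale 1, sell 368: 368/646 × $15,085.80 → $8,593.76
After Purchase 3: 658 on hand, pool $14,852.04 (≈ $22.5715 each)
After Purchase 4: 722 on hand, pool $16,272.84 (≈ $22.5386 each)
Sale 2, sell 332: 332/722 × $16,272.84 → $7,482.80
After Purchase 5: 571 on hand, pool $12,989.24 (≈ $22.7482 each)
After Purchase 6: 914 on hand, pool $20,500.94 (≈ $22.4299 each)
Sale 3, sell 413: 413/914 × $20,500.94 → $9,263.55
After Purchase 7: 571 on hand, pool $12,763.39 (≈ $22.3527 each)
Sale 4, sell 351: 351/571 × $12,763.39 → $7,845.79
Total COGS = $8,593.76 + $7,482.80 + $9,263.55 + $7,845.79 = $33,185.90
Ending inventory (cost pool remaining) = $4,917.60

COGS = $33,185.90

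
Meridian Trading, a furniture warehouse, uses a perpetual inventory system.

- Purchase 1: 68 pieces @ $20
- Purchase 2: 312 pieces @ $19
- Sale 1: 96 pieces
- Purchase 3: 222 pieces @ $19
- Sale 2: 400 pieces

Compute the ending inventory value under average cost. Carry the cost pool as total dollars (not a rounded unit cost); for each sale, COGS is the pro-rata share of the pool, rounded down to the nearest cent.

Ending inventory = $2,024.65

After Purchase 1: 68 on hand, pool $1,360.00 (≈ $20.0000 each)
After Purchase 2: 380 on hand, pool $7,288.00 (≈ $19.1789 each)
Sale 1, sell 96: 96/380 × $7,288.00 → $1,841.17
After Purchase 3: 506 on hand, pool $9,664.83 (≈ $19.1005 each)
Sale 2, sell 400: 400/506 × $9,664.83 → $7,640.18
Total COGS = $1,841.17 + $7,640.18 = $9,481.35
Ending inventory (cost pool remaining) = $2,024.65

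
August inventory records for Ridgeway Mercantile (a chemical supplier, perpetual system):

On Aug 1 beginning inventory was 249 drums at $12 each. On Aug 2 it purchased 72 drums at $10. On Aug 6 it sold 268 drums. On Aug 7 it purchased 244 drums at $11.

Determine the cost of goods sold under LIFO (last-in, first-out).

COGS = $3,072

Aug 6, 268 sold [LIFO — newest first]: 72 @ $10 + 196 @ $12 = $3,072
Ending inventory: 53 @ $12 + 244 @ $11 = $3,320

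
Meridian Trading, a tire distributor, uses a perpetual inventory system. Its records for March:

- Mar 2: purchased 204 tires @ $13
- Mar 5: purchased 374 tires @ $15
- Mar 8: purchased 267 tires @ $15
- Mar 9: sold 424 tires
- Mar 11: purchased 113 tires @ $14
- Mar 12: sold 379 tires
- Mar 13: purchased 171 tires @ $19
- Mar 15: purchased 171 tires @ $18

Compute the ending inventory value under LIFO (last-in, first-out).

Mar 9, 424 sold [LIFO — newest first]: 267 @ $15 + 157 @ $15 = $6,360
Mar 12, 379 sold [LIFO — newest first]: 113 @ $14 + 217 @ $15 + 49 @ $13 = $5,474
Total COGS = $6,360 + $5,474 = $11,834
Ending inventory: 155 @ $13 + 171 @ $19 + 171 @ $18 = $8,342

Ending inventory = $8,342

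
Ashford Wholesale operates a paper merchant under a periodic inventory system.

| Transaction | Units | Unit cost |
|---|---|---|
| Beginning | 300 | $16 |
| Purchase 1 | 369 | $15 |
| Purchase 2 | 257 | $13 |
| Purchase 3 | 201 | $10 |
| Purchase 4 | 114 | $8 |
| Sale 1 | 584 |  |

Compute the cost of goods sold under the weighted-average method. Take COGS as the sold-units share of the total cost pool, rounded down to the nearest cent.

Sale 1, sell 584: 584/1241 × $16,598.00 → $7,810.82
Ending inventory (cost pool remaining) = $8,787.18

COGS = $7,810.82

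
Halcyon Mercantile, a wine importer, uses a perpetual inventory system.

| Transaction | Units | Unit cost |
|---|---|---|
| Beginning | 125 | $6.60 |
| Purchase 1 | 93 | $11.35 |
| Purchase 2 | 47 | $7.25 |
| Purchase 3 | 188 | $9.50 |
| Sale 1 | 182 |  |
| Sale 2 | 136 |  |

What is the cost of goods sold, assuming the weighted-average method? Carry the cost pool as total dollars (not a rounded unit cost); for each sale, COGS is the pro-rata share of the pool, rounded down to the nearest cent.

After Beginning: 125 on hand, pool $825.00 (≈ $6.6000 each)
After Purchase 1: 218 on hand, pool $1,880.55 (≈ $8.6264 each)
After Purchase 2: 265 on hand, pool $2,221.30 (≈ $8.3823 each)
After Purchase 3: 453 on hand, pool $4,007.30 (≈ $8.8461 each)
Sale 1, sell 182: 182/453 × $4,007.30 → $1,609.99
Sale 2, sell 136: 136/271 × $2,397.31 → $1,203.07
Total COGS = $1,609.99 + $1,203.07 = $2,813.06
Ending inventory (cost pool remaining) = $1,194.24
Check: goods available $4,007.30 = COGS $2,813.06 + ending $1,194.24

COGS = $2,813.06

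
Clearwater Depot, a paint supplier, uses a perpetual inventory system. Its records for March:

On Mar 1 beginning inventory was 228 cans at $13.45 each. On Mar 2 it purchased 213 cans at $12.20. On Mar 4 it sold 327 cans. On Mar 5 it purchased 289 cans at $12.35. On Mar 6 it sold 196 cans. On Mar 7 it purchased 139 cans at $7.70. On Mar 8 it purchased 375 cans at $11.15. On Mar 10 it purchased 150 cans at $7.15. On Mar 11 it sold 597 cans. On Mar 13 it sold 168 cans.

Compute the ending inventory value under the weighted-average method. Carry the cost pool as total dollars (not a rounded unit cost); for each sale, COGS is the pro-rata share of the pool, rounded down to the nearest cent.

After Mar 1: 228 on hand, pool $3,066.60 (≈ $13.4500 each)
After Mar 2: 441 on hand, pool $5,665.20 (≈ $12.8463 each)
Mar 4, sell 327: 327/441 × $5,665.20 → $4,200.72
After Mar 5: 403 on hand, pool $5,033.63 (≈ $12.4904 each)
Mar 6, sell 196: 196/403 × $5,033.63 → $2,448.11
After Mar 7: 346 on hand, pool $3,655.82 (≈ $10.5660 each)
After Mar 8: 721 on hand, pool $7,837.07 (≈ $10.8697 each)
After Mar 10: 871 on hand, pool $8,909.57 (≈ $10.2291 each)
Mar 11, sell 597: 597/871 × $8,909.57 → $6,106.78
Mar 13, sell 168: 168/274 × $2,802.79 → $1,718.49
Total COGS = $4,200.72 + $2,448.11 + $6,106.78 + $1,718.49 = $14,474.10
Ending inventory (cost pool remaining) = $1,084.30
Check: goods available $15,558.40 = COGS $14,474.10 + ending $1,084.30

Ending inventory = $1,084.30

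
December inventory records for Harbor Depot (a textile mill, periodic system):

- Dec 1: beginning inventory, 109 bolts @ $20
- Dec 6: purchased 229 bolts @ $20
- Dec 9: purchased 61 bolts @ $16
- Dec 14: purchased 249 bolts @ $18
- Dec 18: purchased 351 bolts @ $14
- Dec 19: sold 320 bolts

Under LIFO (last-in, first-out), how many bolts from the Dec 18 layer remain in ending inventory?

31

Dec 19, 320 sold [LIFO — newest first]: 320 @ $14 = $4,480
Ending inventory: 109 @ $20 + 229 @ $20 + 61 @ $16 + 249 @ $18 + 31 @ $14 = $12,652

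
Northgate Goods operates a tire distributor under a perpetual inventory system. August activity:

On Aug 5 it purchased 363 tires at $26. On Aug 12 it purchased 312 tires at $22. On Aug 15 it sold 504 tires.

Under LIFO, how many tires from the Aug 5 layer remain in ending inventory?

Aug 15, 504 sold [LIFO — newest first]: 312 @ $22 + 192 @ $26 = $11,856
Ending inventory: 171 @ $26 = $4,446

171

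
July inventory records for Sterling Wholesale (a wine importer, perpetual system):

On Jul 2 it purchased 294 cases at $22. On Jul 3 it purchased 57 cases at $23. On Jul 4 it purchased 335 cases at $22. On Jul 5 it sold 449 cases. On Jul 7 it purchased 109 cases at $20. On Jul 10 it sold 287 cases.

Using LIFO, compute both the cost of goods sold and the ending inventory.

Jul 5, 449 sold [LIFO — newest first]: 335 @ $22 + 57 @ $23 + 57 @ $22 = $9,935
Jul 10, 287 sold [LIFO — newest first]: 109 @ $20 + 178 @ $22 = $6,096
Total COGS = $9,935 + $6,096 = $16,031
Ending inventory: 59 @ $22 = $1,298

COGS = $16,031; ending inventory = $1,298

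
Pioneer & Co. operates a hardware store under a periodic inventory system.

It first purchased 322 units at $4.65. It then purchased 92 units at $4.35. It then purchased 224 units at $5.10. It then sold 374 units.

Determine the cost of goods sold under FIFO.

Sale 1 (374) [FIFO — oldest first]: 322 @ $4.65 + 52 @ $4.35 = $1,723.50
Ending inventory: 40 @ $4.35 + 224 @ $5.10 = $1,316.40

COGS = $1,723.50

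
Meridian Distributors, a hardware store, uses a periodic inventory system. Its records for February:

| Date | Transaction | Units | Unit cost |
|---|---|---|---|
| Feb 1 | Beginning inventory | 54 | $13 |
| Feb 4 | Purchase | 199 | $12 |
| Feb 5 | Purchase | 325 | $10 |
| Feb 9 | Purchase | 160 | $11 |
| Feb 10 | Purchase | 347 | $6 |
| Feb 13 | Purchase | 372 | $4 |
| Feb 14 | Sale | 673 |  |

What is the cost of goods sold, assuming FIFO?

Feb 14, 673 sold [FIFO — oldest first]: 54 @ $13 + 199 @ $12 + 325 @ $10 + 95 @ $11 = $7,385
Ending inventory: 65 @ $11 + 347 @ $6 + 372 @ $4 = $4,285

COGS = $7,385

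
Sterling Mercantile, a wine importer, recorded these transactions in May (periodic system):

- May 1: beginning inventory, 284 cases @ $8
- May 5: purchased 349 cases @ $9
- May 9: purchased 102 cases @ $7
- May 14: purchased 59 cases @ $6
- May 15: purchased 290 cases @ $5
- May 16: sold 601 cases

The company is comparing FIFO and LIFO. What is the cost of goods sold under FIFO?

COGS = $5,125

FIFO COGS: 284 @ $8 + 317 @ $9 = $5,125
LIFO COGS: 290 @ $5 + 59 @ $6 + 102 @ $7 + 150 @ $9 = $3,868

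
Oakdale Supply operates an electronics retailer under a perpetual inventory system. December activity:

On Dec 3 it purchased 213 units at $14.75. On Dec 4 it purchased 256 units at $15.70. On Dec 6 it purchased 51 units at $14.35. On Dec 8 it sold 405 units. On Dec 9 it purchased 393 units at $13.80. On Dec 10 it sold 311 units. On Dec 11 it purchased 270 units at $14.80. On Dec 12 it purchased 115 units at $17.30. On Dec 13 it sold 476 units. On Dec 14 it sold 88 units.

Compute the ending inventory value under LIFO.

Ending inventory = $265.50

Dec 8, 405 sold [LIFO — newest first]: 51 @ $14.35 + 256 @ $15.70 + 98 @ $14.75 = $6,196.55
Dec 10, 311 sold [LIFO — newest first]: 311 @ $13.80 = $4,291.80
Dec 13, 476 sold [LIFO — newest first]: 115 @ $17.30 + 270 @ $14.80 + 82 @ $13.80 + 9 @ $14.75 = $7,249.85
Dec 14, 88 sold [LIFO — newest first]: 88 @ $14.75 = $1,298.00
Total COGS = $6,196.55 + $4,291.80 + $7,249.85 + $1,298.00 = $19,036.20
Ending inventory: 18 @ $14.75 = $265.50
Check: goods available $19,301.70 = COGS $19,036.20 + ending $265.50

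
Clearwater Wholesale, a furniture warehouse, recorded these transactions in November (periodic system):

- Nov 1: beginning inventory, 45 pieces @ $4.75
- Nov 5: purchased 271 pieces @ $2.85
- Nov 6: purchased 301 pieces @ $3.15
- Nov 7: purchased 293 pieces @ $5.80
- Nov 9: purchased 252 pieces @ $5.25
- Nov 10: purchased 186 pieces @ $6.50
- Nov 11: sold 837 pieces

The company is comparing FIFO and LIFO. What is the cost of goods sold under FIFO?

FIFO COGS: 45 @ $4.75 + 271 @ $2.85 + 301 @ $3.15 + 220 @ $5.80 = $3,210.25
LIFO COGS: 186 @ $6.50 + 252 @ $5.25 + 293 @ $5.80 + 106 @ $3.15 = $4,565.30

COGS = $3,210.25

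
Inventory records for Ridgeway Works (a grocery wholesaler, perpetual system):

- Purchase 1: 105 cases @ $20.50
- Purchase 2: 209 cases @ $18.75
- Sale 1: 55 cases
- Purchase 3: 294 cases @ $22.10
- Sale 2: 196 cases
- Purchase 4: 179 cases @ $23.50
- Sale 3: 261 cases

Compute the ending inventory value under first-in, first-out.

Ending inventory = $6,328.10

Sale 1 (55) [FIFO — oldest first]: 55 @ $20.50 = $1,127.50
Sale 2 (196) [FIFO — oldest first]: 50 @ $20.50 + 146 @ $18.75 = $3,762.50
Sale 3 (261) [FIFO — oldest first]: 63 @ $18.75 + 198 @ $22.10 = $5,557.05
Total COGS = $1,127.50 + $3,762.50 + $5,557.05 = $10,447.05
Ending inventory: 96 @ $22.10 + 179 @ $23.50 = $6,328.10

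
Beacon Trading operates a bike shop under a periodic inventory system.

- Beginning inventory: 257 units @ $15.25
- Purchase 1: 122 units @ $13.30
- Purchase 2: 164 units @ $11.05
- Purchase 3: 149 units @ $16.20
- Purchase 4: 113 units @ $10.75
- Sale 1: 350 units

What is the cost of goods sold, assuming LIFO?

Sale 1 (350) [LIFO — newest first]: 113 @ $10.75 + 149 @ $16.20 + 88 @ $11.05 = $4,600.95
Ending inventory: 257 @ $15.25 + 122 @ $13.30 + 76 @ $11.05 = $6,381.65

COGS = $4,600.95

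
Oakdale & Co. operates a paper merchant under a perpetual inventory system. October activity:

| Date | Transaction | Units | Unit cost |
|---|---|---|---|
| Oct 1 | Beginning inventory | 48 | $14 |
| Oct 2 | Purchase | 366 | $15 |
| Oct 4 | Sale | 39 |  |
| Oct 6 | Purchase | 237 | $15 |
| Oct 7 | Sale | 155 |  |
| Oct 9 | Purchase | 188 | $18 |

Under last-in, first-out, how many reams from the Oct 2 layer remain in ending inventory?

Oct 4, 39 sold [LIFO — newest first]: 39 @ $15 = $585
Oct 7, 155 sold [LIFO — newest first]: 155 @ $15 = $2,325
Total COGS = $585 + $2,325 = $2,910
Ending inventory: 48 @ $14 + 327 @ $15 + 82 @ $15 + 188 @ $18 = $10,191
Check: goods available $13,101 = COGS $2,910 + ending $10,191

327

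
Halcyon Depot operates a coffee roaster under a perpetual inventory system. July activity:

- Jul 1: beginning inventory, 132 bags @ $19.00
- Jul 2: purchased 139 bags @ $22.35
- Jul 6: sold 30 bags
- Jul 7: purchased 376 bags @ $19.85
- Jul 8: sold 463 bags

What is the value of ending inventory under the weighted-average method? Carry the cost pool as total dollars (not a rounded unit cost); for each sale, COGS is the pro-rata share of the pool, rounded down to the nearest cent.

After Jul 1: 132 on hand, pool $2,508.00 (≈ $19.0000 each)
After Jul 2: 271 on hand, pool $5,614.65 (≈ $20.7183 each)
Jul 6, sell 30: 30/271 × $5,614.65 → $621.54
After Jul 7: 617 on hand, pool $12,456.71 (≈ $20.1892 each)
Jul 8, sell 463: 463/617 × $12,456.71 → $9,347.57
Total COGS = $621.54 + $9,347.57 = $9,969.11
Ending inventory (cost pool remaining) = $3,109.14

Ending inventory = $3,109.14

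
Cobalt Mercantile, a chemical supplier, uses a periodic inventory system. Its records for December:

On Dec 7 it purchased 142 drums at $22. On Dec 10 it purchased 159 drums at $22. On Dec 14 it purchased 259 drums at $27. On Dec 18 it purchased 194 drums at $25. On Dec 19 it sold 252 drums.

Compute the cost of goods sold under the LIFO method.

COGS = $6,416

Dec 19, 252 sold [LIFO — newest first]: 194 @ $25 + 58 @ $27 = $6,416
Ending inventory: 142 @ $22 + 159 @ $22 + 201 @ $27 = $12,049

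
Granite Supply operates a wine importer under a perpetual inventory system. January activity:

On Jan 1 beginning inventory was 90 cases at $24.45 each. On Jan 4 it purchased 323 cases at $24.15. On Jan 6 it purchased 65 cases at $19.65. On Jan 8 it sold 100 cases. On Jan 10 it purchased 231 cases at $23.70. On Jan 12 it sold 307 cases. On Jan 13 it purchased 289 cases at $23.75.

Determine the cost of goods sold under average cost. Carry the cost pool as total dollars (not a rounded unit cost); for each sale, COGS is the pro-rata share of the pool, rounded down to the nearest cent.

COGS = $9,615.26

After Jan 1: 90 on hand, pool $2,200.50 (≈ $24.4500 each)
After Jan 4: 413 on hand, pool $10,000.95 (≈ $24.2154 each)
After Jan 6: 478 on hand, pool $11,278.20 (≈ $23.5946 each)
Jan 8, sell 100: 100/478 × $11,278.20 → $2,359.45
After Jan 10: 609 on hand, pool $14,393.45 (≈ $23.6346 each)
Jan 12, sell 307: 307/609 × $14,393.45 → $7,255.81
After Jan 13: 591 on hand, pool $14,001.39 (≈ $23.6910 each)
Total COGS = $2,359.45 + $7,255.81 = $9,615.26
Ending inventory (cost pool remaining) = $14,001.39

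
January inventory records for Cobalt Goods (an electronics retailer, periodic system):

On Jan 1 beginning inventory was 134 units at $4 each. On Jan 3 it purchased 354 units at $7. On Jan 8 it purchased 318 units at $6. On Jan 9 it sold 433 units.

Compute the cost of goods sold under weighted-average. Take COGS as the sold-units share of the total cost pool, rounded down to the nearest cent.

Jan 9, sell 433: 433/806 × $4,922.00 → $2,644.20
Ending inventory (cost pool remaining) = $2,277.80
Check: goods available $4,922.00 = COGS $2,644.20 + ending $2,277.80

COGS = $2,644.20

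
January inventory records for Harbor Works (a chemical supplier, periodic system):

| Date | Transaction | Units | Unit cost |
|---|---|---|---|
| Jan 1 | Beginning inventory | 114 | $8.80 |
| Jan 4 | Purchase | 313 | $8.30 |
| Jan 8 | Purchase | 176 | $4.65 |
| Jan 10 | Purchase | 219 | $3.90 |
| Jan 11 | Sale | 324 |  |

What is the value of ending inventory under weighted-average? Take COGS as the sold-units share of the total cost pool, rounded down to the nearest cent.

Ending inventory = $3,194.96

Jan 11, sell 324: 324/822 × $5,273.60 → $2,078.64
Ending inventory (cost pool remaining) = $3,194.96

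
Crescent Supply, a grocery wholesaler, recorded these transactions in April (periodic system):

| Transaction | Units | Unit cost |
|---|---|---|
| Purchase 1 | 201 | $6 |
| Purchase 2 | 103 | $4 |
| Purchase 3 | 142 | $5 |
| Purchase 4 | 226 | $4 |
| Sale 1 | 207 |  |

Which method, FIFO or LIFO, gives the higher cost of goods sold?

FIFO

FIFO COGS: 201 @ $6 + 6 @ $4 = $1,230
LIFO COGS: 207 @ $4 = $828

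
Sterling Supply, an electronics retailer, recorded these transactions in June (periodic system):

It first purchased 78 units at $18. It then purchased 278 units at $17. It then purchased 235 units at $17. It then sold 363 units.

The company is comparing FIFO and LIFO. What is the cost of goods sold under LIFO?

COGS = $6,171

FIFO COGS: 78 @ $18 + 278 @ $17 + 7 @ $17 = $6,249
LIFO COGS: 235 @ $17 + 128 @ $17 = $6,171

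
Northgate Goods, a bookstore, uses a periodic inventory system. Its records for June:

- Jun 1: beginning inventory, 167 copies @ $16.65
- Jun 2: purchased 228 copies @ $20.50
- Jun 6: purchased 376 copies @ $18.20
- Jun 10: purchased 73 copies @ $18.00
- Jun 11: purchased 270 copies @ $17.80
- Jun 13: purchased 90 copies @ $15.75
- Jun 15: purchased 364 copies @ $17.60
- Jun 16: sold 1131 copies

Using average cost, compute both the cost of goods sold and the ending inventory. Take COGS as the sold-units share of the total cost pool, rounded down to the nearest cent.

Jun 16, sell 1131: 1131/1568 × $28,241.65 → $20,370.73
Ending inventory (cost pool remaining) = $7,870.92

COGS = $20,370.73; ending inventory = $7,870.92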